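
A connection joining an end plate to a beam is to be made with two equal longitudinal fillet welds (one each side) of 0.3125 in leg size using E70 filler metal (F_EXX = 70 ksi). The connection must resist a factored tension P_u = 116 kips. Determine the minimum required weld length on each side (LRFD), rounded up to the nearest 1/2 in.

Throat t_e = 0.707 × 0.3125 = 0.2209 in.
φr_n = 0.75 × 0.6 × 70 × 0.2209 = 6.96 kips/in.
L_req = P_u / φr_n = 116 / 6.96 = 16.67 in total.
Per side: 16.67 / 2 = 8.334 in.
Round up → use L = 8.5 in on each side.

L = 8.5 in on each side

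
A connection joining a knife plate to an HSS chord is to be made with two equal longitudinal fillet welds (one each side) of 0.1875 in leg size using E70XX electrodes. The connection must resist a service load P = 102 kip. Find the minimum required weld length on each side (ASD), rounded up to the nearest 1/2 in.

E70XX → F_EXX = 70 ksi.
Throat t_e = 0.707 × 0.1875 = 0.1326 in.
r_n/Ω = (0.6 × 70 × 0.1326) / 2.0 = 2.784 kip/in.
L_req = P / (r_n/Ω) = 102 / 2.784 = 36.64 in total.
Per side: 36.64 / 2 = 18.32 in.
Round up → use L = 18.5 in on each side.

L = 18.5 in on each side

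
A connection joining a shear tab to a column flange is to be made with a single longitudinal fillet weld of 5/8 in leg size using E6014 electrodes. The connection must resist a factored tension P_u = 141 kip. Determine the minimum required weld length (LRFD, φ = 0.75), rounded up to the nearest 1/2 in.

L = 12 in

E60XX → F_EXX = 60 ksi.
Throat t_e = 0.707 × 0.625 = 0.4419 in.
φr_n = 0.75 × 0.6 × 60 × 0.4419 = 11.93 kip/in.
L_req = P_u / φr_n = 141 / 11.93 = 11.82 in total.
Round up → use L = 12 in.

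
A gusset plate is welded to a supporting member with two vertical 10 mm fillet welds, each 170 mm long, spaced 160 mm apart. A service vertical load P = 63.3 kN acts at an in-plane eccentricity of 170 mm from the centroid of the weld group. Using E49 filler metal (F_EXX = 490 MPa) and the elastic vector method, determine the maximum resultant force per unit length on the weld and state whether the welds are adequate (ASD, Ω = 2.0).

f_max ≈ 564 N/mm; adequate

Total weld length L_w = 340 mm. Treat welds as unit-width lines.
Polar moment about centroid: J = 2[d³/12 + d(b/2)²] = 2[170³/12 + 170×80²] = 2995000 mm³.
Direct shear f_v = P/L_w = 63.3×10³ / 340 = 186.2 N/mm (vertical).
Torsion M = P·e = 63.3×10³ × 170 = 10761000 N·mm.
Critical point at (x, y) = (80, 85) from centroid. f_tx = M·y/J = 305.4 N/mm; f_ty = M·x/J = 287.5 N/mm.
Resultant f_max = √[f_tx² + (f_v + f_ty)²] = √[305.4² + (186.2 + 287.5)²] = 563.6 N/mm.
Capacity per unit length: r_n/Ω = (1/2.0) × 0.6 × 490 × (0.707 × 10) = 1039 N/mm.
563.6 ≤ 1039 → adequate.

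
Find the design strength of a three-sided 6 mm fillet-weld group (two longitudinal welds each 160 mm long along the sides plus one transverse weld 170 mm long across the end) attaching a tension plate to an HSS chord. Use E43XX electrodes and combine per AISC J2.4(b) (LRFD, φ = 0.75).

E43XX → F_EXX = 430 MPa.
t_e = 0.707 × 6 = 4.242 mm.
R_nwl = 0.6 × 430 × 4.242 × 320 × 10⁻³ = 350.2 kN (longitudinal, 2 welds).
R_nwt = 0.6 × 430 × 4.242 × 170 × 10⁻³ = 186.1 kN (transverse, base value).
(i) R_nwl + R_nwt = 536.3 kN; (ii) 0.85 R_nwl + 1.5 R_nwt = 576.8 kN.
R_n = max = 576.8 kN [governs: (ii)]; φR_n = 432.6 kN.

φR_n ≈ 433 kN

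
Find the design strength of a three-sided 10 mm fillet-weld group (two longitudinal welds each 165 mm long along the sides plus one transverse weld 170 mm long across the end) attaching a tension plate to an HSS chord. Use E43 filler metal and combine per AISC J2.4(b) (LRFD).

E43XX → F_EXX = 430 MPa.
t_e = 0.707 × 10 = 7.07 mm.
R_nwl = 0.6 × 430 × 7.07 × 330 × 10⁻³ = 601.9 kN (longitudinal, 2 welds).
R_nwt = 0.6 × 430 × 7.07 × 170 × 10⁻³ = 310.1 kN (transverse, base value).
(i) R_nwl + R_nwt = 912 kN; (ii) 0.85 R_nwl + 1.5 R_nwt = 976.8 kN.
R_n = max = 976.8 kN [governs: (ii)]; φR_n = 732.6 kN.

φR_n ≈ 733 kN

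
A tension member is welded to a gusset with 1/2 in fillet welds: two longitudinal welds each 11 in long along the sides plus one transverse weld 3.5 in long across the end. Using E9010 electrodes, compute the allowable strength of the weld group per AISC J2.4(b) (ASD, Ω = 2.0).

R_n/Ω ≈ 243 kips

E90XX → F_EXX = 90 ksi.
t_e = 0.707 × 0.5 = 0.3535 in.
R_nwl = 0.6 × 90 × 0.3535 × 22 = 420 kips (longitudinal, 2 welds).
R_nwt = 0.6 × 90 × 0.3535 × 3.5 = 66.81 kips (transverse, base value).
(i) R_nwl + R_nwt = 486.8 kips; (ii) 0.85 R_nwl + 1.5 R_nwt = 457.2 kips.
R_n = max = 486.8 kips [governs: (i)]; R_n/Ω = 243.4 kips.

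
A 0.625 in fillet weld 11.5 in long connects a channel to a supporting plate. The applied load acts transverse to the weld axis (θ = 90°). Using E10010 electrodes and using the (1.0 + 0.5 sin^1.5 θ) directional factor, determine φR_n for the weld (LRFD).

E100XX → F_EXX = 100 ksi.
t_e = 0.707 × 0.625 = 0.4419 in; A_we = 0.4419 × 11.5 = 5.082 in².
Directional factor: 1.0 + 0.5 sin^1.5(90°) = 1.5.
F_nw = 0.6 × 100 × 1.5 = 90 ksi.
φR_n = 0.75 × 90 × 5.082 = 343 kips.

φR_n ≈ 343 kips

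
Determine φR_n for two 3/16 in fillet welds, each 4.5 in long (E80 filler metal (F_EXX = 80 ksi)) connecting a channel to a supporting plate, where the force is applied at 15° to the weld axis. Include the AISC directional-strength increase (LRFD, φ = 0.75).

t_e = 0.707 × 0.1875 = 0.1326 in; A_we = 0.1326 × 9 = 1.193 in².
Directional factor: 1.0 + 0.5 sin^1.5(15°) = 1.066.
F_nw = 0.6 × 80 × 1.066 = 51.16 ksi.
φR_n = 0.75 × 51.16 × 1.193 = 45.78 kips.

φR_n ≈ 45.8 kips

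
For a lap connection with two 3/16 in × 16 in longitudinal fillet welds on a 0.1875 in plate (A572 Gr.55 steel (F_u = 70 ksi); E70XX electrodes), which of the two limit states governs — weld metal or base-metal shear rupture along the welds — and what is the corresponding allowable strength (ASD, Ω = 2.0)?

E70XX → F_EXX = 70 ksi.
t_e = 0.707 × 0.1875 = 0.1326 in; L = 32 in.
Weld metal: R_n/Ω = (1/2.0) × 0.6 × 70 × 0.1326 × 32 = 89.08 kip.
Base metal (shear rupture): R_n/Ω = (1/2.0) × 0.6 × 70 × 0.1875 × 32 = 126 kip.
Governing: weld metal.

R_n/Ω ≈ 89.1 kip (weld metal governs)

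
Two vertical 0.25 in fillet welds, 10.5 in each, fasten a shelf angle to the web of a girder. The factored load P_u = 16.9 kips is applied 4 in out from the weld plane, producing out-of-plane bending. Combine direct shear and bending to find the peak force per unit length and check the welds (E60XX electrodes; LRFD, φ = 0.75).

E60XX → F_EXX = 60 ksi.
L_w = 2 × 10.5 = 21 in; section modulus (unit throat) S = 2 × L²/6 = 36.75 in².
Direct shear f_v = P/L_w = 16.9/21 = 0.8048 kip/in.
Moment M = P × e = 16.9 × 4 = 67.6 kip·in; bending f_b = M/S = 1.839 kip/in.
f_max = √(f_v² + f_b²) = √(0.8048² + 1.839²) = 2.008 kip/in.
φr_n = 0.75 × 0.6 × 60 × (0.707 × 0.25) = 4.772 kip/in → adequate.

f_max ≈ 2.01 kip/in; adequate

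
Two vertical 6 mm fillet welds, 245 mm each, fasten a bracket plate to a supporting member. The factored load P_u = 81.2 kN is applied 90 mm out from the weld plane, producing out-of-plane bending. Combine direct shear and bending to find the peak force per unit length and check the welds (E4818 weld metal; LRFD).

E48XX → F_EXX = 480 MPa.
L_w = 2 × 245 = 490 mm; section modulus (unit throat) S = 2 × L²/6 = 20010 mm².
Direct shear f_v = P/L_w = 81.2×10³/490 = 165.7 N/mm.
Moment M = P × e = 81.2×10³ × 90 = 7308000 N·mm; bending f_b = M/S = 365.2 N/mm.
f_max = √(f_v² + f_b²) = √(165.7² + 365.2²) = 401.1 N/mm.
φr_n = 0.75 × 0.6 × 480 × (0.707 × 6) = 916.3 N/mm → adequate.

f_max ≈ 401 N/mm; adequate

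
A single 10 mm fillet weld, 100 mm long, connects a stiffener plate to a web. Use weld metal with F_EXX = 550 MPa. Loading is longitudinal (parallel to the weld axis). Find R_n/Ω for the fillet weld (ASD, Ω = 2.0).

R_n/Ω ≈ 117 kN

Effective throat t_e = 0.707 × 10 = 7.07 mm.
Total length L = 100 mm; A_we = 7.07 × 100 = 707 mm².
F_nw = 0.6 F_EXX = 0.6 × 550 = 330 MPa.
R_n = 330 × 707 × 10⁻³ = 233.3 kN; R_n/Ω = 233.3/2.0 = 116.7 kN.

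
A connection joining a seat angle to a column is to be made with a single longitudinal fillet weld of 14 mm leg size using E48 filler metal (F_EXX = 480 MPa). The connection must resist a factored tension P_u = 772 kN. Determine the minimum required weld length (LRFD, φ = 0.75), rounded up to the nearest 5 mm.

Throat t_e = 0.707 × 14 = 9.898 mm.
φr_n = 0.75 × 0.6 × 480 × 9.898 × 10⁻³ = 2.138 kN/mm.
L_req = P_u / φr_n = 772 / 2.138 = 361.1 mm total.
Round up → use L = 365 mm.

L = 365 mm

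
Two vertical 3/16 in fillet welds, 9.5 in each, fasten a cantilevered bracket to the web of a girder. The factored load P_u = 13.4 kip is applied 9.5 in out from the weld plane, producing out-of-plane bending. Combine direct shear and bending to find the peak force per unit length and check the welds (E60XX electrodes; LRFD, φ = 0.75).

f_max ≈ 4.29 kip/in; NOT adequate

E60XX → F_EXX = 60 ksi.
L_w = 2 × 9.5 = 19 in; section modulus (unit throat) S = 2 × L²/6 = 30.08 in².
Direct shear f_v = P/L_w = 13.4/19 = 0.7053 kip/in.
Moment M = P × e = 13.4 × 9.5 = 127.3 kip·in; bending f_b = M/S = 4.232 kip/in.
f_max = √(f_v² + f_b²) = √(0.7053² + 4.232²) = 4.29 kip/in.
φr_n = 0.75 × 0.6 × 60 × (0.707 × 0.1875) = 3.579 kip/in → NOT adequate.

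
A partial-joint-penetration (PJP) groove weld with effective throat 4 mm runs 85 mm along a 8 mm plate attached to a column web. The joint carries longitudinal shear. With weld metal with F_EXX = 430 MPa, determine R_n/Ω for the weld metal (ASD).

Effective throat (given) t_e = 4 mm.
A_we = 4 × 85 = 340 mm².
F_nw = 0.6 F_EXX = 258 MPa.
R_n/Ω = (258 × 340) / 2.0 × 10⁻³ = 43.86 kN.

R_n/Ω ≈ 43.9 kN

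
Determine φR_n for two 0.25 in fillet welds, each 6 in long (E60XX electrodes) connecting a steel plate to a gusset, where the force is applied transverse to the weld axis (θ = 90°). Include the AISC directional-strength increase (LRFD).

E60XX → F_EXX = 60 ksi.
t_e = 0.707 × 0.25 = 0.1767 in; A_we = 0.1767 × 12 = 2.121 in².
Directional factor: 1.0 + 0.5 sin^1.5(90°) = 1.5.
F_nw = 0.6 × 60 × 1.5 = 54 ksi.
φR_n = 0.75 × 54 × 2.121 = 85.9 kip.

φR_n ≈ 85.9 kip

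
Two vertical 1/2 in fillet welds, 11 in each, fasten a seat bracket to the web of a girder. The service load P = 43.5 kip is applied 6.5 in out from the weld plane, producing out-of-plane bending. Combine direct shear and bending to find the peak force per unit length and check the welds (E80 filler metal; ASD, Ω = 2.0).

f_max ≈ 7.28 kip/in; adequate

E80XX → F_EXX = 80 ksi.
L_w = 2 × 11 = 22 in; section modulus (unit throat) S = 2 × L²/6 = 40.33 in².
Direct shear f_v = P/L_w = 43.5/22 = 1.977 kip/in.
Moment M = P × e = 43.5 × 6.5 = 282.75 kip·in; bending f_b = M/S = 7.01 kip/in.
f_max = √(f_v² + f_b²) = √(1.977² + 7.01²) = 7.284 kip/in.
r_n/Ω = (1/2.0) × 0.6 × 80 × (0.707 × 0.5) = 8.484 kip/in → adequate.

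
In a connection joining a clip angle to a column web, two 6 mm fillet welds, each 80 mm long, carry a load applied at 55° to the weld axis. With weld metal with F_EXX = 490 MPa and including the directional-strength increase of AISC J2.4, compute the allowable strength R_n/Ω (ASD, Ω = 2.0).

R_n/Ω ≈ 137 kN

t_e = 0.707 × 6 = 4.242 mm; A_we = 4.242 × 160 = 678.7 mm².
Directional factor: 1.0 + 0.5 sin^1.5(55°) = 1.371.
F_nw = 0.6 × 490 × 1.371 = 403 MPa.
R_n/Ω = (403 × 678.7) / 2.0 × 10⁻³ = 136.8 kN.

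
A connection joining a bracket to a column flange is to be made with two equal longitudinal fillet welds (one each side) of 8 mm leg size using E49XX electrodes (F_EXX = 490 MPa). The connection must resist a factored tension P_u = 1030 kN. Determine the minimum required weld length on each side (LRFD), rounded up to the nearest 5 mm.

L = 415 mm on each side

Throat t_e = 0.707 × 8 = 5.656 mm.
φr_n = 0.75 × 0.6 × 490 × 5.656 × 10⁻³ = 1.247 kN/mm.
L_req = P_u / φr_n = 1030 / 1.247 = 825.9 mm total.
Per side: 825.9 / 2 = 412.9 mm.
Round up → use L = 415 mm on each side.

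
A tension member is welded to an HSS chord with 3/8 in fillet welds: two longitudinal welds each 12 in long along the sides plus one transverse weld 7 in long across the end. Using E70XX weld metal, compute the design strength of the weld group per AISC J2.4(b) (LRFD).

E70XX → F_EXX = 70 ksi.
t_e = 0.707 × 0.375 = 0.2651 in.
R_nwl = 0.6 × 70 × 0.2651 × 24 = 267.2 kips (longitudinal, 2 welds).
R_nwt = 0.6 × 70 × 0.2651 × 7 = 77.95 kips (transverse, base value).
(i) R_nwl + R_nwt = 345.2 kips; (ii) 0.85 R_nwl + 1.5 R_nwt = 344.1 kips.
R_n = max = 345.2 kips [governs: (i)]; φR_n = 258.9 kips.

φR_n ≈ 259 kips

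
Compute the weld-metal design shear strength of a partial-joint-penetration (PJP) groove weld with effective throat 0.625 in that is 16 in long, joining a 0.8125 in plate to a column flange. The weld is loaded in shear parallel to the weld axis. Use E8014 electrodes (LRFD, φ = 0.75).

φR_n ≈ 360 kips

E80XX → F_EXX = 80 ksi.
Effective throat (given) t_e = 0.625 in.
A_we = 0.625 × 16 = 10 in².
F_nw = 0.6 F_EXX = 48 ksi.
φR_n = 0.75 × 48 × 10 = 360 kips.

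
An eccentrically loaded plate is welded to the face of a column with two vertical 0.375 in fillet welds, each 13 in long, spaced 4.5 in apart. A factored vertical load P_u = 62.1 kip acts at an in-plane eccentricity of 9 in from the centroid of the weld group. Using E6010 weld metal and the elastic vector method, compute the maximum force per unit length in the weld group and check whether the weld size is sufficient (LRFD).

f_max ≈ 8.8 kip/in; NOT adequate

E60XX → F_EXX = 60 ksi.
Total weld length L_w = 26 in. Treat welds as unit-width lines.
Polar moment about centroid: J = 2[d³/12 + d(b/2)²] = 2[13³/12 + 13×2.25²] = 497.8 in³.
Direct shear f_v = P/L_w = 62.1 / 26 = 2.388 kip/in (vertical).
Torsion M = P·e = 62.1 × 9 = 558.9 kip·in.
Critical point at (x, y) = (2.25, 6.5) from centroid. f_tx = M·y/J = 7.298 kip/in; f_ty = M·x/J = 2.526 kip/in.
Resultant f_max = √[f_tx² + (f_v + f_ty)²] = √[7.298² + (2.388 + 2.526)²] = 8.799 kip/in.
Capacity per unit length: φr_n = 0.75 × 0.6 × 60 × (0.707 × 0.375) = 7.158 kip/in.
8.799 > 7.158 → NOT adequate.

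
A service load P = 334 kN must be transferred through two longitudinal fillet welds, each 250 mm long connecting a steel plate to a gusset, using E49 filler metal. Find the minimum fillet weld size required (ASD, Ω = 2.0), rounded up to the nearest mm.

w = 7 mm

E49XX → F_EXX = 490 MPa.
Total weld length L = 500 mm.
Required throat t_e = P × Ω / (0.6 F_EXX × L) = 334 × 2.0 / (0.6 × 490 × 500 × 10⁻³) = 4.544 mm.
Required leg w = t_e / 0.707 = 6.427 mm → use 7 mm.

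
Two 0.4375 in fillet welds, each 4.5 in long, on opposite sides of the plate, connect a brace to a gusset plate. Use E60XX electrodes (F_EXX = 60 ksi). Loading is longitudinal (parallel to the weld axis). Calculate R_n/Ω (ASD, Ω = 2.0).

Effective throat t_e = 0.707 × 0.4375 = 0.3093 in.
Total length L = 9 in; A_we = 0.3093 × 9 = 2.784 in².
F_nw = 0.6 F_EXX = 0.6 × 60 = 36 ksi.
R_n = 36 × 2.784 = 100.2 kip; R_n/Ω = 100.2/2.0 = 50.11 kip.

R_n/Ω ≈ 50.1 kip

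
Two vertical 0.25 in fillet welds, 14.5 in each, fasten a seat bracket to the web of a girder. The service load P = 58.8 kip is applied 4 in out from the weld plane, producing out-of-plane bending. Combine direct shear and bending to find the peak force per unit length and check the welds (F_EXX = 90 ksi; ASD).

f_max ≈ 3.92 kip/in; adequate

L_w = 2 × 14.5 = 29 in; section modulus (unit throat) S = 2 × L²/6 = 70.08 in².
Direct shear f_v = P/L_w = 58.8/29 = 2.028 kip/in.
Moment M = P × e = 58.8 × 4 = 235.2 kip·in; bending f_b = M/S = 3.356 kip/in.
f_max = √(f_v² + f_b²) = √(2.028² + 3.356²) = 3.921 kip/in.
r_n/Ω = (1/2.0) × 0.6 × 90 × (0.707 × 0.25) = 4.772 kip/in → adequate.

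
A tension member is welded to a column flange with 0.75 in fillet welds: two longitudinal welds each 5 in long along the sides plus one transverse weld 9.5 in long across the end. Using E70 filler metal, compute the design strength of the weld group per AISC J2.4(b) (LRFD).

E70XX → F_EXX = 70 ksi.
t_e = 0.707 × 0.75 = 0.5302 in.
R_nwl = 0.6 × 70 × 0.5302 × 10 = 222.7 kips (longitudinal, 2 welds).
R_nwt = 0.6 × 70 × 0.5302 × 9.5 = 211.6 kips (transverse, base value).
(i) R_nwl + R_nwt = 434.3 kips; (ii) 0.85 R_nwl + 1.5 R_nwt = 506.7 kips.
R_n = max = 506.7 kips [governs: (ii)]; φR_n = 380 kips.

φR_n ≈ 380 kips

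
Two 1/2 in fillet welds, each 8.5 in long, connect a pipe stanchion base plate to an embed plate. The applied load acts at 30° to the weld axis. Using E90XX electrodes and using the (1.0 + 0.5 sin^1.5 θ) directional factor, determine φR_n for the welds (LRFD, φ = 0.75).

E90XX → F_EXX = 90 ksi.
t_e = 0.707 × 0.5 = 0.3535 in; A_we = 0.3535 × 17 = 6.01 in².
Directional factor: 1.0 + 0.5 sin^1.5(30°) = 1.177.
F_nw = 0.6 × 90 × 1.177 = 63.55 ksi.
φR_n = 0.75 × 63.55 × 6.01 = 286.4 kip.

φR_n ≈ 286 kip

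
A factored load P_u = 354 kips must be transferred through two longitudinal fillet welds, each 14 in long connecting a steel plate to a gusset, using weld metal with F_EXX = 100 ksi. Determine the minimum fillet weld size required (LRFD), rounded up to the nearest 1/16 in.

w = 7/16 in

Total weld length L = 28 in.
Required throat t_e = P_u / (φ × 0.6 F_EXX × L) = 354 / (0.75 × 0.6 × 100 × 28) = 0.281 in.
Required leg w = t_e / 0.707 = 0.3974 in → use 7/16 in.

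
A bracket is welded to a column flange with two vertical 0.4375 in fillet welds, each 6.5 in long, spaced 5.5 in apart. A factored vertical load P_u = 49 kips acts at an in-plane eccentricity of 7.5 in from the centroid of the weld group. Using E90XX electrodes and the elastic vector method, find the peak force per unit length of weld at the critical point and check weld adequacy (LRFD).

E90XX → F_EXX = 90 ksi.
Total weld length L_w = 13 in. Treat welds as unit-width lines.
Polar moment about centroid: J = 2[d³/12 + d(b/2)²] = 2[6.5³/12 + 6.5×2.75²] = 144.1 in³.
Direct shear f_v = P/L_w = 49 / 13 = 3.769 kip/in (vertical).
Torsion M = P·e = 49 × 7.5 = 367.5 kip·in.
Critical point at (x, y) = (2.75, 3.25) from centroid. f_tx = M·y/J = 8.289 kip/in; f_ty = M·x/J = 7.014 kip/in.
Resultant f_max = √[f_tx² + (f_v + f_ty)²] = √[8.289² + (3.769 + 7.014)²] = 13.6 kip/in.
Capacity per unit length: φr_n = 0.75 × 0.6 × 90 × (0.707 × 0.4375) = 12.53 kip/in.
13.6 > 12.53 → NOT adequate.

f_max ≈ 13.6 kip/in; NOT adequate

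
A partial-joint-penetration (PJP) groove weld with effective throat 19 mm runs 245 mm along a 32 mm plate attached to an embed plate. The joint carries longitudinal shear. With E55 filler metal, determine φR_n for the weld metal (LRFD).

φR_n ≈ 1150 kN

E55XX → F_EXX = 550 MPa.
Effective throat (given) t_e = 19 mm.
A_we = 19 × 245 = 4655 mm².
F_nw = 0.6 F_EXX = 330 MPa.
φR_n = 0.75 × 330 × 4655 × 10⁻³ = 1152 kN.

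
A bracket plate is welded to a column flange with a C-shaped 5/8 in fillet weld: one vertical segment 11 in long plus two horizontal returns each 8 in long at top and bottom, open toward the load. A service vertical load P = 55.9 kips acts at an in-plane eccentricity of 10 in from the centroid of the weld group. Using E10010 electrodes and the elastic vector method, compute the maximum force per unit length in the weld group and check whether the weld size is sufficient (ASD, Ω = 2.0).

f_max ≈ 7.23 kip/in; adequate

E100XX → F_EXX = 100 ksi.
Total weld length L_w = 27 in. Treat welds as unit-width lines.
Centroid: x̄ = 2×8×4 / 27 = 2.37 in from the vertical weld.
Polar moment about centroid: J = I_x + I_y = [11³/12 + 2×8×5.5²] + [11×2.37² + 2(8³/12 + 8×1.63²)] = 784.5 in³.
Direct shear f_v = P/L_w = 55.9 / 27 = 2.07 kip/in (vertical).
Torsion M = P·e = 55.9 × 10 = 559 kip·in.
Critical point at (x, y) = (5.63, 5.5) from centroid. f_tx = M·y/J = 3.919 kip/in; f_ty = M·x/J = 4.011 kip/in.
Resultant f_max = √[f_tx² + (f_v + f_ty)²] = √[3.919² + (2.07 + 4.011)²] = 7.235 kip/in.
Capacity per unit length: r_n/Ω = (1/2.0) × 0.6 × 100 × (0.707 × 0.625) = 13.26 kip/in.
7.235 ≤ 13.26 → adequate.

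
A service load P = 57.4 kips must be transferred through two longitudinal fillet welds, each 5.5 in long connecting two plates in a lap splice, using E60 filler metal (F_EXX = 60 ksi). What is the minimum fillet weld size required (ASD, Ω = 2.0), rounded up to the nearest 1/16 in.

Total weld length L = 11 in.
Required throat t_e = P × Ω / (0.6 F_EXX × L) = 57.4 × 2.0 / (0.6 × 60 × 11) = 0.2899 in.
Required leg w = t_e / 0.707 = 0.41 in → use 7/16 in.

w = 7/16 in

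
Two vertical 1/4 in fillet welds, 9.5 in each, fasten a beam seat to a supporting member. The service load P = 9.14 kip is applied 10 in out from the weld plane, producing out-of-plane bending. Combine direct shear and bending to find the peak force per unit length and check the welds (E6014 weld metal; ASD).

E60XX → F_EXX = 60 ksi.
L_w = 2 × 9.5 = 19 in; section modulus (unit throat) S = 2 × L²/6 = 30.08 in².
Direct shear f_v = P/L_w = 9.14/19 = 0.4811 kip/in.
Moment M = P × e = 9.14 × 10 = 91.4 kip·in; bending f_b = M/S = 3.038 kip/in.
f_max = √(f_v² + f_b²) = √(0.4811² + 3.038²) = 3.076 kip/in.
r_n/Ω = (1/2.0) × 0.6 × 60 × (0.707 × 0.25) = 3.181 kip/in → adequate.

f_max ≈ 3.08 kip/in; adequate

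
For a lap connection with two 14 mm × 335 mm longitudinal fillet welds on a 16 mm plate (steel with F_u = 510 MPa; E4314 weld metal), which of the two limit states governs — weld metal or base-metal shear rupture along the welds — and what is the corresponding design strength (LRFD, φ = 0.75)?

φR_n ≈ 1280 kN (weld metal governs)

E43XX → F_EXX = 430 MPa.
t_e = 0.707 × 14 = 9.898 mm; L = 670 mm.
Weld metal: φR_n = 0.75 × 0.6 × 430 × 9.898 × 670 × 10⁻³ = 1283 kN.
Base metal (shear rupture): φR_n = 0.75 × 0.6 × 510 × 16 × 670 × 10⁻³ = 2460 kN.
Governing: weld metal.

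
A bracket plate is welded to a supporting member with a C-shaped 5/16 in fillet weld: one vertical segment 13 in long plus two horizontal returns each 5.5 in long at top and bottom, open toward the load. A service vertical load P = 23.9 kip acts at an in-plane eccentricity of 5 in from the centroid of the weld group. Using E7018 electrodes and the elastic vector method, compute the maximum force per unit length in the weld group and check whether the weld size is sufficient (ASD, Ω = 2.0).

E70XX → F_EXX = 70 ksi.
Total weld length L_w = 24 in. Treat welds as unit-width lines.
Centroid: x̄ = 2×5.5×2.75 / 24 = 1.26 in from the vertical weld.
Polar moment about centroid: J = I_x + I_y = [13³/12 + 2×5.5×6.5²] + [13×1.26² + 2(5.5³/12 + 5.5×1.49²)] = 720.6 in³.
Direct shear f_v = P/L_w = 23.9 / 24 = 0.9958 kip/in (vertical).
Torsion M = P·e = 23.9 × 5 = 119.5 kip·in.
Critical point at (x, y) = (4.24, 6.5) from centroid. f_tx = M·y/J = 1.078 kip/in; f_ty = M·x/J = 0.703 kip/in.
Resultant f_max = √[f_tx² + (f_v + f_ty)²] = √[1.078² + (0.9958 + 0.703)²] = 2.012 kip/in.
Capacity per unit length: r_n/Ω = (1/2.0) × 0.6 × 70 × (0.707 × 0.3125) = 4.64 kip/in.
2.012 ≤ 4.64 → adequate.

f_max ≈ 2.01 kip/in; adequate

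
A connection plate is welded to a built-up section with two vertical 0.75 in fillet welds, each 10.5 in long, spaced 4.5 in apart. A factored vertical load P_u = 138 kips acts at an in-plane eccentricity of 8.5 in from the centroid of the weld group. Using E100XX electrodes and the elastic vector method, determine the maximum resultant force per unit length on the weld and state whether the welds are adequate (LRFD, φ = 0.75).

E100XX → F_EXX = 100 ksi.
Total weld length L_w = 21 in. Treat welds as unit-width lines.
Polar moment about centroid: J = 2[d³/12 + d(b/2)²] = 2[10.5³/12 + 10.5×2.25²] = 299.2 in³.
Direct shear f_v = P/L_w = 138 / 21 = 6.571 kip/in (vertical).
Torsion M = P·e = 138 × 8.5 = 1173 kip·in.
Critical point at (x, y) = (2.25, 5.25) from centroid. f_tx = M·y/J = 20.58 kip/in; f_ty = M·x/J = 8.82 kip/in.
Resultant f_max = √[f_tx² + (f_v + f_ty)²] = √[20.58² + (6.571 + 8.82)²] = 25.7 kip/in.
Capacity per unit length: φr_n = 0.75 × 0.6 × 100 × (0.707 × 0.75) = 23.86 kip/in.
25.7 > 23.86 → NOT adequate.

f_max ≈ 25.7 kip/in; NOT adequate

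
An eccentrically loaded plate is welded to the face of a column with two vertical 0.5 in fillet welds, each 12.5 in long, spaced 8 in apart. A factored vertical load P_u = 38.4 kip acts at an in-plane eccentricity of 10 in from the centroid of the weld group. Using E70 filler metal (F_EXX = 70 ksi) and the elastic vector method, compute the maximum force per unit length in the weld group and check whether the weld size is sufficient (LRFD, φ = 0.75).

f_max ≈ 4.93 kip/in; adequate

Total weld length L_w = 25 in. Treat welds as unit-width lines.
Polar moment about centroid: J = 2[d³/12 + d(b/2)²] = 2[12.5³/12 + 12.5×4²] = 725.5 in³.
Direct shear f_v = P/L_w = 38.4 / 25 = 1.536 kip/in (vertical).
Torsion M = P·e = 38.4 × 10 = 384 kip·in.
Critical point at (x, y) = (4, 6.25) from centroid. f_tx = M·y/J = 3.308 kip/in; f_ty = M·x/J = 2.117 kip/in.
Resultant f_max = √[f_tx² + (f_v + f_ty)²] = √[3.308² + (1.536 + 2.117)²] = 4.928 kip/in.
Capacity per unit length: φr_n = 0.75 × 0.6 × 70 × (0.707 × 0.5) = 11.14 kip/in.
4.928 ≤ 11.14 → adequate.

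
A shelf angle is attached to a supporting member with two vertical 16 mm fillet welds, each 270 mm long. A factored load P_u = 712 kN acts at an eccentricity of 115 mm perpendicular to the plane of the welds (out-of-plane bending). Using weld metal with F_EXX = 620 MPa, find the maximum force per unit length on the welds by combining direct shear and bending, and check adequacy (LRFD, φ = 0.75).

f_max ≈ 3620 N/mm; NOT adequate

L_w = 2 × 270 = 540 mm; section modulus (unit throat) S = 2 × L²/6 = 24300 mm².
Direct shear f_v = P/L_w = 712×10³/540 = 1319 N/mm.
Moment M = P × e = 712×10³ × 115 = 81880000 N·mm; bending f_b = M/S = 3370 N/mm.
f_max = √(f_v² + f_b²) = √(1319² + 3370²) = 3618 N/mm.
φr_n = 0.75 × 0.6 × 620 × (0.707 × 16) = 3156 N/mm → NOT adequate.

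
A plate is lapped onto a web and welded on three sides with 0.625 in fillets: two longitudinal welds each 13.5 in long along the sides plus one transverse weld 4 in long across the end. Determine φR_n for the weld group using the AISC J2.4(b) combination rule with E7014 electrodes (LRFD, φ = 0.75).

φR_n ≈ 431 kip

E70XX → F_EXX = 70 ksi.
t_e = 0.707 × 0.625 = 0.4419 in.
R_nwl = 0.6 × 70 × 0.4419 × 27 = 501.1 kip (longitudinal, 2 welds).
R_nwt = 0.6 × 70 × 0.4419 × 4 = 74.23 kip (transverse, base value).
(i) R_nwl + R_nwt = 575.3 kip; (ii) 0.85 R_nwl + 1.5 R_nwt = 537.3 kip.
R_n = max = 575.3 kip [governs: (i)]; φR_n = 431.5 kip.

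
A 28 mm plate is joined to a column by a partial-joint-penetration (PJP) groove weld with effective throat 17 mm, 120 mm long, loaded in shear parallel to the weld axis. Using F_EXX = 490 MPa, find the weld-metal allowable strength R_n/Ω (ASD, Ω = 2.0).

Effective throat (given) t_e = 17 mm.
A_we = 17 × 120 = 2040 mm².
F_nw = 0.6 F_EXX = 294 MPa.
R_n/Ω = (294 × 2040) / 2.0 × 10⁻³ = 299.9 kN.

R_n/Ω ≈ 300 kN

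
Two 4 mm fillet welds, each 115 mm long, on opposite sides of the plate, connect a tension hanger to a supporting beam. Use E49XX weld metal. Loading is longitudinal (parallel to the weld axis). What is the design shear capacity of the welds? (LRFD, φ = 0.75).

φR_n ≈ 143 kN

E49XX → F_EXX = 490 MPa.
Effective throat t_e = 0.707 × 4 = 2.828 mm.
Total length L = 230 mm; A_we = 2.828 × 230 = 650.4 mm².
F_nw = 0.6 F_EXX = 0.6 × 490 = 294 MPa.
φR_n = 0.75 × 294 × 650.4 × 10⁻³ = 143.4 kN.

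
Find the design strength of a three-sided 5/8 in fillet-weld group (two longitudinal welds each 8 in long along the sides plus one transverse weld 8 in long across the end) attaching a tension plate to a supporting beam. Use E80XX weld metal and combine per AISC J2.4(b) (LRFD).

φR_n ≈ 407 kip

E80XX → F_EXX = 80 ksi.
t_e = 0.707 × 0.625 = 0.4419 in.
R_nwl = 0.6 × 80 × 0.4419 × 16 = 339.4 kip (longitudinal, 2 welds).
R_nwt = 0.6 × 80 × 0.4419 × 8 = 169.7 kip (transverse, base value).
(i) R_nwl + R_nwt = 509 kip; (ii) 0.85 R_nwl + 1.5 R_nwt = 543 kip.
R_n = max = 543 kip [governs: (ii)]; φR_n = 407.2 kip.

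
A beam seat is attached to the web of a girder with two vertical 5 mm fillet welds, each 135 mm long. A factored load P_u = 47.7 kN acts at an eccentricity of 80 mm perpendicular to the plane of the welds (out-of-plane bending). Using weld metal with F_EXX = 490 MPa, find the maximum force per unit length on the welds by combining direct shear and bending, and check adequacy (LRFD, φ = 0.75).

f_max ≈ 653 N/mm; adequate

L_w = 2 × 135 = 270 mm; section modulus (unit throat) S = 2 × L²/6 = 6075 mm².
Direct shear f_v = P/L_w = 47.7×10³/270 = 176.7 N/mm.
Moment M = P × e = 47.7×10³ × 80 = 3816000 N·mm; bending f_b = M/S = 628.1 N/mm.
f_max = √(f_v² + f_b²) = √(176.7² + 628.1²) = 652.5 N/mm.
φr_n = 0.75 × 0.6 × 490 × (0.707 × 5) = 779.5 N/mm → adequate.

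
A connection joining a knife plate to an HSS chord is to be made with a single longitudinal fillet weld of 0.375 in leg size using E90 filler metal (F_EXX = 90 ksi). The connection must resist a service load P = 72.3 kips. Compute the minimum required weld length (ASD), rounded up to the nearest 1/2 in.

Throat t_e = 0.707 × 0.375 = 0.2651 in.
r_n/Ω = (0.6 × 90 × 0.2651) / 2.0 = 7.158 kip/in.
L_req = P / (r_n/Ω) = 72.3 / 7.158 = 10.1 in total.
Round up → use L = 10.5 in.

L = 10.5 in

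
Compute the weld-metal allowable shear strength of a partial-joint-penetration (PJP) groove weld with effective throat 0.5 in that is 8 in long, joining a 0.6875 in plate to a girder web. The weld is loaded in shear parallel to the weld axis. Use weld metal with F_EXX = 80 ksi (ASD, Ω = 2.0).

R_n/Ω ≈ 96 kip

Effective throat (given) t_e = 0.5 in.
A_we = 0.5 × 8 = 4 in².
F_nw = 0.6 F_EXX = 48 ksi.
R_n/Ω = (48 × 4) / 2.0 = 96 kip.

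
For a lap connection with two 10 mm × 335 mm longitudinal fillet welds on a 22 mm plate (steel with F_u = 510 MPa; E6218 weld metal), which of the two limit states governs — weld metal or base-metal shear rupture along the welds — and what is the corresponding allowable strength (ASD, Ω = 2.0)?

R_n/Ω ≈ 881 kN (weld metal governs)

E62XX → F_EXX = 620 MPa.
t_e = 0.707 × 10 = 7.07 mm; L = 670 mm.
Weld metal: R_n/Ω = (1/2.0) × 0.6 × 620 × 7.07 × 670 × 10⁻³ = 881.1 kN.
Base metal (shear rupture): R_n/Ω = (1/2.0) × 0.6 × 510 × 22 × 670 × 10⁻³ = 2255 kN.
Governing: weld metal.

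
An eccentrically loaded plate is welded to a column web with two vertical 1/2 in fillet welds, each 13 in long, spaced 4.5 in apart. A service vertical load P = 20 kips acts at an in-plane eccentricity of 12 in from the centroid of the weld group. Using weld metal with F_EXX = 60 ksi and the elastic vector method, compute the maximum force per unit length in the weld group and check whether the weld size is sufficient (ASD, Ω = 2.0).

f_max ≈ 3.64 kip/in; adequate

Total weld length L_w = 26 in. Treat welds as unit-width lines.
Polar moment about centroid: J = 2[d³/12 + d(b/2)²] = 2[13³/12 + 13×2.25²] = 497.8 in³.
Direct shear f_v = P/L_w = 20 / 26 = 0.7692 kip/in (vertical).
Torsion M = P·e = 20 × 12 = 240 kip·in.
Critical point at (x, y) = (2.25, 6.5) from centroid. f_tx = M·y/J = 3.134 kip/in; f_ty = M·x/J = 1.085 kip/in.
Resultant f_max = √[f_tx² + (f_v + f_ty)²] = √[3.134² + (0.7692 + 1.085)²] = 3.641 kip/in.
Capacity per unit length: r_n/Ω = (1/2.0) × 0.6 × 60 × (0.707 × 0.5) = 6.363 kip/in.
3.641 ≤ 6.363 → adequate.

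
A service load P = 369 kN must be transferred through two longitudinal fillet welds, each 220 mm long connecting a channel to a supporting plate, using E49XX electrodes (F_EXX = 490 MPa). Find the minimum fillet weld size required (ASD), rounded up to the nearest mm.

w = 9 mm

Total weld length L = 440 mm.
Required throat t_e = P × Ω / (0.6 F_EXX × L) = 369 × 2.0 / (0.6 × 490 × 440 × 10⁻³) = 5.705 mm.
Required leg w = t_e / 0.707 = 8.069 mm → use 9 mm.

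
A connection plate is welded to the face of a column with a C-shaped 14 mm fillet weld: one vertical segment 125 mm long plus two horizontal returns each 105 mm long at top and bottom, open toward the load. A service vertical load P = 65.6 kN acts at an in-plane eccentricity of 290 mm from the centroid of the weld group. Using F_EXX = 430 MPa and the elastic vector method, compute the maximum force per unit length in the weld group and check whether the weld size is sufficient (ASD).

Total weld length L_w = 335 mm. Treat welds as unit-width lines.
Centroid: x̄ = 2×105×52.5 / 335 = 32.91 mm from the vertical weld.
Polar moment about centroid: J = I_x + I_y = [125³/12 + 2×105×62.5²] + [125×32.91² + 2(105³/12 + 105×19.59²)] = 1392000 mm³.
Direct shear f_v = P/L_w = 65.6×10³ / 335 = 195.8 N/mm (vertical).
Torsion M = P·e = 65.6×10³ × 290 = 19024000 N·mm.
Critical point at (x, y) = (72.09, 62.5) from centroid. f_tx = M·y/J = 854.2 N/mm; f_ty = M·x/J = 985.2 N/mm.
Resultant f_max = √[f_tx² + (f_v + f_ty)²] = √[854.2² + (195.8 + 985.2)²] = 1458 N/mm.
Capacity per unit length: r_n/Ω = (1/2.0) × 0.6 × 430 × (0.707 × 14) = 1277 N/mm.
1458 > 1277 → NOT adequate.

f_max ≈ 1460 N/mm; NOT adequate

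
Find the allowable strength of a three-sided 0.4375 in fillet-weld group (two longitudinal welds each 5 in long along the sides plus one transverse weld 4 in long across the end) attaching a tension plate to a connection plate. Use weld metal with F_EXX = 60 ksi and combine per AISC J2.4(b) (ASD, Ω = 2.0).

t_e = 0.707 × 0.4375 = 0.3093 in.
R_nwl = 0.6 × 60 × 0.3093 × 10 = 111.4 kips (longitudinal, 2 welds).
R_nwt = 0.6 × 60 × 0.3093 × 4 = 44.54 kips (transverse, base value).
(i) R_nwl + R_nwt = 155.9 kips; (ii) 0.85 R_nwl + 1.5 R_nwt = 161.5 kips.
R_n = max = 161.5 kips [governs: (ii)]; R_n/Ω = 80.73 kips.

R_n/Ω ≈ 80.7 kips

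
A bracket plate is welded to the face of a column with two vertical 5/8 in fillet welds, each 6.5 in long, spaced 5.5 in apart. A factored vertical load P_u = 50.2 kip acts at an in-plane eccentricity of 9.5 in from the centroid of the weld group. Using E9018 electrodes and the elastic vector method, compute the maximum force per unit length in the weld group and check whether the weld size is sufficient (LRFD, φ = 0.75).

E90XX → F_EXX = 90 ksi.
Total weld length L_w = 13 in. Treat welds as unit-width lines.
Polar moment about centroid: J = 2[d³/12 + d(b/2)²] = 2[6.5³/12 + 6.5×2.75²] = 144.1 in³.
Direct shear f_v = P/L_w = 50.2 / 13 = 3.862 kip/in (vertical).
Torsion M = P·e = 50.2 × 9.5 = 476.9 kip·in.
Critical point at (x, y) = (2.75, 3.25) from centroid. f_tx = M·y/J = 10.76 kip/in; f_ty = M·x/J = 9.102 kip/in.
Resultant f_max = √[f_tx² + (f_v + f_ty)²] = √[10.76² + (3.862 + 9.102)²] = 16.85 kip/in.
Capacity per unit length: φr_n = 0.75 × 0.6 × 90 × (0.707 × 0.625) = 17.9 kip/in.
16.85 ≤ 17.9 → adequate.

f_max ≈ 16.8 kip/in; adequate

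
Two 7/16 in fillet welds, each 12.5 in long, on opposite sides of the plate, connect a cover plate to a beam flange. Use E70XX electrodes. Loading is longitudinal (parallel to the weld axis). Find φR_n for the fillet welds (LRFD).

φR_n ≈ 244 kip

E70XX → F_EXX = 70 ksi.
Effective throat t_e = 0.707 × 0.4375 = 0.3093 in.
Total length L = 25 in; A_we = 0.3093 × 25 = 7.733 in².
F_nw = 0.6 F_EXX = 0.6 × 70 = 42 ksi.
φR_n = 0.75 × 42 × 7.733 = 243.6 kip.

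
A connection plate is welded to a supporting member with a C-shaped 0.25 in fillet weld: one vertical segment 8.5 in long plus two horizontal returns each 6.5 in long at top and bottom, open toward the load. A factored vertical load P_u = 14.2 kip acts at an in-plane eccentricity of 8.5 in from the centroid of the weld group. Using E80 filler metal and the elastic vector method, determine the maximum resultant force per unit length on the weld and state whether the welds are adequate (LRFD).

f_max ≈ 2.47 kip/in; adequate

E80XX → F_EXX = 80 ksi.
Total weld length L_w = 21.5 in. Treat welds as unit-width lines.
Centroid: x̄ = 2×6.5×3.25 / 21.5 = 1.965 in from the vertical weld.
Polar moment about centroid: J = I_x + I_y = [8.5³/12 + 2×6.5×4.25²] + [8.5×1.965² + 2(6.5³/12 + 6.5×1.285²)] = 386 in³.
Direct shear f_v = P/L_w = 14.2 / 21.5 = 0.6605 kip/in (vertical).
Torsion M = P·e = 14.2 × 8.5 = 120.7 kip·in.
Critical point at (x, y) = (4.535, 4.25) from centroid. f_tx = M·y/J = 1.329 kip/in; f_ty = M·x/J = 1.418 kip/in.
Resultant f_max = √[f_tx² + (f_v + f_ty)²] = √[1.329² + (0.6605 + 1.418)²] = 2.467 kip/in.
Capacity per unit length: φr_n = 0.75 × 0.6 × 80 × (0.707 × 0.25) = 6.363 kip/in.
2.467 ≤ 6.363 → adequate.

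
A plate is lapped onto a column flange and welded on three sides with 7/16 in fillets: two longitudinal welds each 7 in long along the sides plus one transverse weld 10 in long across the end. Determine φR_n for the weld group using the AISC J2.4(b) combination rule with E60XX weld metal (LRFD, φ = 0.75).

E60XX → F_EXX = 60 ksi.
t_e = 0.707 × 0.4375 = 0.3093 in.
R_nwl = 0.6 × 60 × 0.3093 × 14 = 155.9 kip (longitudinal, 2 welds).
R_nwt = 0.6 × 60 × 0.3093 × 10 = 111.4 kip (transverse, base value).
(i) R_nwl + R_nwt = 267.2 kip; (ii) 0.85 R_nwl + 1.5 R_nwt = 299.5 kip.
R_n = max = 299.5 kip [governs: (ii)]; φR_n = 224.7 kip.

φR_n ≈ 225 kip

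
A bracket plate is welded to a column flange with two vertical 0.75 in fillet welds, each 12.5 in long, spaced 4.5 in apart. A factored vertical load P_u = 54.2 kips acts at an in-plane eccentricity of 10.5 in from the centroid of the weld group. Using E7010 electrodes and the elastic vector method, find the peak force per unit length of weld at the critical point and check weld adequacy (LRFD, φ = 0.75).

f_max ≈ 9.32 kip/in; adequate

E70XX → F_EXX = 70 ksi.
Total weld length L_w = 25 in. Treat welds as unit-width lines.
Polar moment about centroid: J = 2[d³/12 + d(b/2)²] = 2[12.5³/12 + 12.5×2.25²] = 452.1 in³.
Direct shear f_v = P/L_w = 54.2 / 25 = 2.168 kip/in (vertical).
Torsion M = P·e = 54.2 × 10.5 = 569.1 kip·in.
Critical point at (x, y) = (2.25, 6.25) from centroid. f_tx = M·y/J = 7.868 kip/in; f_ty = M·x/J = 2.832 kip/in.
Resultant f_max = √[f_tx² + (f_v + f_ty)²] = √[7.868² + (2.168 + 2.832)²] = 9.322 kip/in.
Capacity per unit length: φr_n = 0.75 × 0.6 × 70 × (0.707 × 0.75) = 16.7 kip/in.
9.322 ≤ 16.7 → adequate.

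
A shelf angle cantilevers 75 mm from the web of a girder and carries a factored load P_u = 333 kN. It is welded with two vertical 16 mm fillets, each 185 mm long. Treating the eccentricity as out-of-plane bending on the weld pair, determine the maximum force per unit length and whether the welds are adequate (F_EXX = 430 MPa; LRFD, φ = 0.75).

L_w = 2 × 185 = 370 mm; section modulus (unit throat) S = 2 × L²/6 = 11410 mm².
Direct shear f_v = P/L_w = 333×10³/370 = 900 N/mm.
Moment M = P × e = 333×10³ × 75 = 24975000 N·mm; bending f_b = M/S = 2189 N/mm.
f_max = √(f_v² + f_b²) = √(900² + 2189²) = 2367 N/mm.
φr_n = 0.75 × 0.6 × 430 × (0.707 × 16) = 2189 N/mm → NOT adequate.

f_max ≈ 2370 N/mm; NOT adequate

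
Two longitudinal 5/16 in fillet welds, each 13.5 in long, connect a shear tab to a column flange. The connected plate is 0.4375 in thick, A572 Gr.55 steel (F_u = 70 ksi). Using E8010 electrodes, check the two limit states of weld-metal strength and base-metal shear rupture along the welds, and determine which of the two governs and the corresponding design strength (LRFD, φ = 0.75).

E80XX → F_EXX = 80 ksi.
t_e = 0.707 × 0.3125 = 0.2209 in; L = 27 in.
Weld metal: φR_n = 0.75 × 0.6 × 80 × 0.2209 × 27 = 214.8 kips.
Base metal (shear rupture): φR_n = 0.75 × 0.6 × 70 × 0.4375 × 27 = 372.1 kips.
Governing: weld metal.

φR_n ≈ 215 kips (weld metal governs)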